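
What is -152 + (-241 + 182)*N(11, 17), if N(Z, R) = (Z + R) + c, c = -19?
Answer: -683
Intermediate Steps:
N(Z, R) = -19 + R + Z (N(Z, R) = (Z + R) - 19 = (R + Z) - 19 = -19 + R + Z)
-152 + (-241 + 182)*N(11, 17) = -152 + (-241 + 182)*(-19 + 17 + 11) = -152 - 59*9 = -152 - 531 = -683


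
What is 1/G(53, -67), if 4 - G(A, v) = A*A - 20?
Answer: -1/2785 ≈ -0.00035907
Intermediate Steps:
G(A, v) = 24 - A² (G(A, v) = 4 - (A*A - 20) = 4 - (A² - 20) = 4 - (-20 + A²) = 4 + (20 - A²) = 24 - A²)
1/G(53, -67) = 1/(24 - 1*53²) = 1/(24 - 1*2809) = 1/(24 - 2809) = 1/(-2785) = -1/2785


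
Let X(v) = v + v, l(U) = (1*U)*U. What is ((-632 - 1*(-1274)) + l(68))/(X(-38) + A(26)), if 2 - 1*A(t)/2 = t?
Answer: -2633/62 ≈ -42.468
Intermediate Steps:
l(U) = U² (l(U) = U*U = U²)
A(t) = 4 - 2*t
X(v) = 2*v
((-632 - 1*(-1274)) + l(68))/(X(-38) + A(26)) = ((-632 - 1*(-1274)) + 68²)/(2*(-38) + (4 - 2*26)) = ((-632 + 1274) + 4624)/(-76 + (4 - 52)) = (642 + 4624)/(-76 - 48) = 5266/(-124) = 5266*(-1/124) = -2633/62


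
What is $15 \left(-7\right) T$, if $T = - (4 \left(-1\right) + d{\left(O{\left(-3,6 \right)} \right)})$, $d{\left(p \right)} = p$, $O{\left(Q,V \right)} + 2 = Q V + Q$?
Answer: $-2835$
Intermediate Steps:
$O{\left(Q,V \right)} = -2 + Q + Q V$ ($O{\left(Q,V \right)} = -2 + \left(Q V + Q\right) = -2 + \left(Q + Q V\right) = -2 + Q + Q V$)
$T = 27$ ($T = - (4 \left(-1\right) - 23) = - (-4 - 23) = \left(-1\right) \left(-27\right) = 27$)
$15 \left(-7\right) T = 15 \left(-7\right) 27 = \left(-105\right) 27 = -2835$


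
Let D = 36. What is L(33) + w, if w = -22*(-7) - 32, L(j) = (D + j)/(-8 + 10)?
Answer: 313/2 ≈ 156.50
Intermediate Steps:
L(j) = 18 + j/2 (L(j) = (36 + j)/(-8 + 10) = (36 + j)/2 = (36 + j)*(1/2) = 18 + j/2)
w = 122 (w = 154 - 32 = 122)
L(33) + w = (18 + (1/2)*33) + 122 = (18 + 33/2) + 122 = 69/2 + 122 = 313/2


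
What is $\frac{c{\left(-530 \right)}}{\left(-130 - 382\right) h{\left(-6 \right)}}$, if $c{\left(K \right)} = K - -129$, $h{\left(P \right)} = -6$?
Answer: $- \frac{401}{3072} \approx -0.13053$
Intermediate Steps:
$c{\left(K \right)} = 129 + K$ ($c{\left(K \right)} = K + 129 = 129 + K$)
$\frac{c{\left(-530 \right)}}{\left(-130 - 382\right) h{\left(-6 \right)}} = \frac{129 - 530}{\left(-130 - 382\right) \left(-6\right)} = - \frac{401}{\left(-512\right) \left(-6\right)} = - \frac{401}{3072}$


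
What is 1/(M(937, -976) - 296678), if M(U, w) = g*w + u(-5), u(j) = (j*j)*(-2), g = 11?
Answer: -1/307464 ≈ -3.2524e-6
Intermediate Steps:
u(j) = -2*j² (u(j) = j²*(-2) = -2*j²)
M(U, w) = -50 + 11*w (M(U, w) = 11*w - 2*(-5)² = 11*w - 2*25 = 11*w - 50 = -50 + 11*w)
1/(M(937, -976) - 296678) = 1/((-50 + 11*(-976)) - 296678) = 1/((-50 - 10736) - 296678) = 1/(-10786 - 296678) = 1/(-307464) = -1/307464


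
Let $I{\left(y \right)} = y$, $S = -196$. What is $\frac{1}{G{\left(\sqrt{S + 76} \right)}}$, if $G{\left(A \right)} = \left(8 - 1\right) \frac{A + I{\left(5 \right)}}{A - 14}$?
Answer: $\frac{10}{203} + \frac{38 i \sqrt{30}}{1015} \approx 0.049261 + 0.20506 i$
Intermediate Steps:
$G{\left(A \right)} = \frac{7 \left(5 + A\right)}{-14 + A}$ ($G{\left(A \right)} = \left(8 - 1\right) \frac{A + 5}{A - 14} = 7 \frac{5 + A}{-14 + A} = \frac{7 \left(5 + A\right)}{-14 + A}$)
$\frac{1}{G{\left(\sqrt{S + 76} \right)}} = \frac{1}{7 \frac{1}{-14 + \sqrt{-196 + 76}} \left(5 + \sqrt{-196 + 76}\right)} = \frac{1}{7 \frac{1}{-14 + \sqrt{-120}} \left(5 + \sqrt{-120}\right)} = \frac{1}{7 \frac{1}{-14 + 2 i \sqrt{30}} \left(5 + 2 i \sqrt{30}\right)} = \frac{-14 + 2 i \sqrt{30}}{7 \left(5 + 2 i \sqrt{30}\right)}$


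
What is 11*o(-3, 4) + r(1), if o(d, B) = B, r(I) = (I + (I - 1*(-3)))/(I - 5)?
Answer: 171/4 ≈ 42.750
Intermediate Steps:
r(I) = (3 + 2*I)/(-5 + I) (r(I) = (I + (I + 3))/(-5 + I) = (I + (3 + I))/(-5 + I) = (3 + 2*I)/(-5 + I))
11*o(-3, 4) + r(1) = 11*4 + (3 + 2*1)/(-5 + 1) = 44 + (3 + 2)/(-4) = 44 - ¼*5 = 44 - 5/4 = 171/4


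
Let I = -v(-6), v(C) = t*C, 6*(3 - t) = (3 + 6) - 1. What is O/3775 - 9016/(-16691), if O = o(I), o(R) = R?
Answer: 6840462/12601705 ≈ 0.54282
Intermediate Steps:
t = 5/3 (t = 3 - ((3 + 6) - 1)/6 = 3 - (9 - 1)/6 = 3 - 1/6*8 = 3 - 4/3 = 5/3 ≈ 1.6667)
v(C) = 5*C/3
I = 10 (I = -5*(-6)/3 = -1*(-10) = 10)
O = 10
O/3775 - 9016/(-16691) = 10/3775 - 9016/(-16691) = 10*(1/3775) - 9016*(-1/16691) = 2/755 + 9016/16691 = 6840462/12601705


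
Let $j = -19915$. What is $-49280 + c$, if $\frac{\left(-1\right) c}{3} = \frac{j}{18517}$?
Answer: $- \frac{912458015}{18517} \approx -49277.0$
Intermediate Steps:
$c = \frac{59745}{18517}$ ($c = - 3 \left(- \frac{19915}{18517}\right) = - 3 \left(\left(-19915\right) \frac{1}{18517}\right) = \left(-3\right) \left(- \frac{19915}{18517}\right) = \frac{59745}{18517} \approx 3.2265$)
$-49280 + c = -49280 + \frac{59745}{18517} = - \frac{912458015}{18517}$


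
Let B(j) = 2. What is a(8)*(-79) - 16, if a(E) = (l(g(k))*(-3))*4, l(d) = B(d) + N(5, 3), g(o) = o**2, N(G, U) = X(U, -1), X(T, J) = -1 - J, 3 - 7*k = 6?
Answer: 1880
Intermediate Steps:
k = -3/7 (k = 3/7 - 1/7*6 = 3/7 - 6/7 = -3/7 ≈ -0.42857)
N(G, U) = 0 (N(G, U) = -1 - 1*(-1) = -1 + 1 = 0)
l(d) = 2 (l(d) = 2 + 0 = 2)
a(E) = -24 (a(E) = (2*(-3))*4 = -6*4 = -24)
a(8)*(-79) - 16 = -24*(-79) - 16 = 1896 - 16 = 1880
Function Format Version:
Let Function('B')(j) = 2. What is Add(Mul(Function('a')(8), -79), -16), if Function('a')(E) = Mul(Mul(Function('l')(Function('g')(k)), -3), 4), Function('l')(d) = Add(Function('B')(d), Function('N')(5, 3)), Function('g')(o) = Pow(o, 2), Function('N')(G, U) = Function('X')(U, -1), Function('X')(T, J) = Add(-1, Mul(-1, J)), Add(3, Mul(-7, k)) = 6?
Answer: 1880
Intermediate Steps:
k = Rational(-3, 7) (k = Add(Rational(3, 7), Mul(Rational(-1, 7), 6)) = Add(Rational(3, 7), Rational(-6, 7)) = Rational(-3, 7) ≈ -0.42857)
Function('N')(G, U) = 0 (Function('N')(G, U) = Add(-1, Mul(-1, -1)) = Add(-1, 1) = 0)
Function('l')(d) = 2 (Function('l')(d) = Add(2, 0) = 2)
Function('a')(E) = -24 (Function('a')(E) = Mul(Mul(2, -3), 4) = Mul(-6, 4) = -24)
Add(Mul(Function('a')(8), -79), -16) = Add(Mul(-24, -79), -16) = Add(1896, -16) = 1880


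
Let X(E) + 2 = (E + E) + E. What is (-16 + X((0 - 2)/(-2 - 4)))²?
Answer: 289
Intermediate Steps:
X(E) = -2 + 3*E (X(E) = -2 + ((E + E) + E) = -2 + (2*E + E) = -2 + 3*E)
(-16 + X((0 - 2)/(-2 - 4)))² = (-16 + (-2 + 3*((0 - 2)/(-2 - 4))))² = (-16 + (-2 + 3*(-2/(-6))))² = (-16 + (-2 + 3*(-2*(-⅙))))² = (-16 + (-2 + 3*(⅓)))² = (-16 + (-2 + 1))² = (-16 - 1)² = (-17)² = 289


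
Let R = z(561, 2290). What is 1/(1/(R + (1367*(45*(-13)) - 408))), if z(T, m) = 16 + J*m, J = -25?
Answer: -857337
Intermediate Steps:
z(T, m) = 16 - 25*m
R = -57234 (R = 16 - 25*2290 = 16 - 57250 = -57234)
1/(1/(R + (1367*(45*(-13)) - 408))) = 1/(1/(-57234 + (1367*(45*(-13)) - 408))) = 1/(1/(-57234 + (1367*(-585) - 408))) = 1/(1/(-57234 + (-799695 - 408))) = 1/(1/(-57234 - 800103)) = 1/(1/(-857337)) = 1/(-1/857337) = -857337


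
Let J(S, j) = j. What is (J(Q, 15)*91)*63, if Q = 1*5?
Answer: 85995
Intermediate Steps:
Q = 5
(J(Q, 15)*91)*63 = (15*91)*63 = 1365*63 = 85995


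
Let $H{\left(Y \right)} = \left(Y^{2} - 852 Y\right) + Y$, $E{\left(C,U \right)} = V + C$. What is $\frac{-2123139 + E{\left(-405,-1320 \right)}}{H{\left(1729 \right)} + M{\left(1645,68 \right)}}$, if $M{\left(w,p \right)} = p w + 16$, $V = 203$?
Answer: $- \frac{2123341}{1629938} \approx -1.3027$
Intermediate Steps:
$E{\left(C,U \right)} = 203 + C$
$H{\left(Y \right)} = Y^{2} - 851 Y$
$M{\left(w,p \right)} = 16 + p w$
$\frac{-2123139 + E{\left(-405,-1320 \right)}}{H{\left(1729 \right)} + M{\left(1645,68 \right)}} = \frac{-2123139 + \left(203 - 405\right)}{1729 \left(-851 + 1729\right) + \left(16 + 68 \cdot 1645\right)} = \frac{-2123139 - 202}{1729 \cdot 878 + \left(16 + 111860\right)} = - \frac{2123341}{1518062 + 111876} = - \frac{2123341}{1629938}$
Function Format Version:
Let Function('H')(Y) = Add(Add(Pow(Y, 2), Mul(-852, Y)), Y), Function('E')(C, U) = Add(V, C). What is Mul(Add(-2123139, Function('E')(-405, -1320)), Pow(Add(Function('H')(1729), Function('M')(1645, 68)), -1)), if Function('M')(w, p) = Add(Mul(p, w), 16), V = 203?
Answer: Rational(-2123341, 1629938) ≈ -1.3027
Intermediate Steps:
Function('E')(C, U) = Add(203, C)
Function('H')(Y) = Add(Pow(Y, 2), Mul(-851, Y))
Function('M')(w, p) = Add(16, Mul(p, w))
Mul(Add(-2123139, Function('E')(-405, -1320)), Pow(Add(Function('H')(1729), Function('M')(1645, 68)), -1)) = Mul(Add(-2123139, Add(203, -405)), Pow(Add(Mul(1729, Add(-851, 1729)), Add(16, Mul(68, 1645))), -1)) = Mul(Add(-2123139, -202), Pow(Add(Mul(1729, 878), Add(16, 111860)), -1)) = Mul(-2123341, Pow(Add(1518062, 111876), -1)) = Mul(-2123341, Pow(1629938, -1)) = Mul(-2123341, Rational(1, 1629938)) = Rational(-2123341, 1629938)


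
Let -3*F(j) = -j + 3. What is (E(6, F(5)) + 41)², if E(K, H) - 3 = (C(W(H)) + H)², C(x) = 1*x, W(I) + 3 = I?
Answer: 177241/81 ≈ 2188.2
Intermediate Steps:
W(I) = -3 + I
C(x) = x
F(j) = -1 + j/3 (F(j) = -(-j + 3)/3 = -(3 - j)/3 = -1 + j/3)
E(K, H) = 3 + (-3 + 2*H)² (E(K, H) = 3 + ((-3 + H) + H)² = 3 + (-3 + 2*H)²)
(E(6, F(5)) + 41)² = ((3 + (-3 + 2*(-1 + (⅓)*5))²) + 41)² = ((3 + (-3 + 2*(-1 + 5/3))²) + 41)² = ((3 + (-3 + 2*(⅔))²) + 41)² = ((3 + (-3 + 4/3)²) + 41)² = ((3 + (-5/3)²) + 41)² = ((3 + 25/9) + 41)² = (52/9 + 41)² = (421/9)² = 177241/81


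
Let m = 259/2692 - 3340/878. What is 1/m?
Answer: -1181788/4381939 ≈ -0.26970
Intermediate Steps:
m = -4381939/1181788 (m = 259*(1/2692) - 3340*1/878 = 259/2692 - 1670/439 = -4381939/1181788 ≈ -3.7079)
1/m = 1/(-4381939/1181788) = -1181788/4381939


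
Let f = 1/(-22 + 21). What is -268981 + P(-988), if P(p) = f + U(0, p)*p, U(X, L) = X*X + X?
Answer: -268982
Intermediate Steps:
U(X, L) = X + X² (U(X, L) = X² + X = X + X²)
f = -1 (f = 1/(-1) = -1)
P(p) = -1 (P(p) = -1 + (0*(1 + 0))*p = -1 + (0*1)*p = -1 + 0*p = -1 + 0 = -1)
-268981 + P(-988) = -268981 - 1 = -268982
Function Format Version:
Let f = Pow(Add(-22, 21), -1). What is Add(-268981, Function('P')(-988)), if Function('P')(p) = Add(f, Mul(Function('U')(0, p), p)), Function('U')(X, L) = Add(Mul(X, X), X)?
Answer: -268982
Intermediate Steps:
Function('U')(X, L) = Add(X, Pow(X, 2)) (Function('U')(X, L) = Add(Pow(X, 2), X) = Add(X, Pow(X, 2)))
f = -1 (f = Pow(-1, -1) = -1)
Function('P')(p) = -1 (Function('P')(p) = Add(-1, Mul(Mul(0, Add(1, 0)), p)) = Add(-1, Mul(Mul(0, 1), p)) = Add(-1, Mul(0, p)) = Add(-1, 0) = -1)
Add(-268981, Function('P')(-988)) = Add(-268981, -1) = -268982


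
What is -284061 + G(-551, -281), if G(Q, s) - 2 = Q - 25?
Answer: -284635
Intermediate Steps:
G(Q, s) = -23 + Q (G(Q, s) = 2 + (Q - 25) = 2 + (-25 + Q) = -23 + Q)
-284061 + G(-551, -281) = -284061 + (-23 - 551) = -284061 - 574 = -284635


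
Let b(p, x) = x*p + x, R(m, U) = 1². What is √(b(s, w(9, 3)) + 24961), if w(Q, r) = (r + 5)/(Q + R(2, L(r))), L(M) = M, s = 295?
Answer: 19*√1745/5 ≈ 158.74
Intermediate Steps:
R(m, U) = 1
w(Q, r) = (5 + r)/(1 + Q) (w(Q, r) = (r + 5)/(Q + 1) = (5 + r)/(1 + Q))
b(p, x) = x + p*x (b(p, x) = p*x + x = x + p*x)
√(b(s, w(9, 3)) + 24961) = √(((5 + 3)/(1 + 9))*(1 + 295) + 24961) = √((8/10)*296 + 24961) = √(((⅒)*8)*296 + 24961) = √((⅘)*296 + 24961) = √(1184/5 + 24961) = √(125989/5) = 19*√1745/5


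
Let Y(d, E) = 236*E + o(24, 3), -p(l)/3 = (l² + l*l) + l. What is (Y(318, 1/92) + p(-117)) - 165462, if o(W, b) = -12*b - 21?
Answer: -5687887/23 ≈ -2.4730e+5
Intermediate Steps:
o(W, b) = -21 - 12*b
p(l) = -6*l² - 3*l (p(l) = -3*((l² + l*l) + l) = -3*((l² + l²) + l) = -3*(2*l² + l) = -3*(l + 2*l²) = -6*l² - 3*l)
Y(d, E) = -57 + 236*E (Y(d, E) = 236*E + (-21 - 12*3) = 236*E + (-21 - 36) = 236*E - 57 = -57 + 236*E)
(Y(318, 1/92) + p(-117)) - 165462 = ((-57 + 236/92) - 3*(-117)*(1 + 2*(-117))) - 165462 = ((-57 + 236*(1/92)) - 3*(-117)*(1 - 234)) - 165462 = ((-57 + 59/23) - 3*(-117)*(-233)) - 165462 = (-1252/23 - 81783) - 165462 = -1882261/23 - 165462 = -5687887/23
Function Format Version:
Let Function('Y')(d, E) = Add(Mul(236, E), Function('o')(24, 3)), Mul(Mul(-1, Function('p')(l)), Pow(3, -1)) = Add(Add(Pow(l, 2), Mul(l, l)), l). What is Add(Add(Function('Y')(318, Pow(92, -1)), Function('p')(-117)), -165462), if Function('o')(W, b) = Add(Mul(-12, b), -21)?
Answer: Rational(-5687887, 23) ≈ -2.4730e+5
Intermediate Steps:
Function('o')(W, b) = Add(-21, Mul(-12, b))
Function('p')(l) = Add(Mul(-6, Pow(l, 2)), Mul(-3, l)) (Function('p')(l) = Mul(-3, Add(Add(Pow(l, 2), Mul(l, l)), l)) = Mul(-3, Add(Add(Pow(l, 2), Pow(l, 2)), l)) = Mul(-3, Add(Mul(2, Pow(l, 2)), l)) = Mul(-3, Add(l, Mul(2, Pow(l, 2)))) = Add(Mul(-6, Pow(l, 2)), Mul(-3, l)))
Function('Y')(d, E) = Add(-57, Mul(236, E)) (Function('Y')(d, E) = Add(Mul(236, E), Add(-21, Mul(-12, 3))) = Add(Mul(236, E), Add(-21, -36)) = Add(Mul(236, E), -57) = Add(-57, Mul(236, E)))
Add(Add(Function('Y')(318, Pow(92, -1)), Function('p')(-117)), -165462) = Add(Add(Add(-57, Mul(236, Pow(92, -1))), Mul(-3, -117, Add(1, Mul(2, -117)))), -165462) = Add(Add(Add(-57, Mul(236, Rational(1, 92))), Mul(-3, -117, Add(1, -234))), -165462) = Add(Add(Add(-57, Rational(59, 23)), Mul(-3, -117, -233)), -165462) = Add(Add(Rational(-1252, 23), -81783), -165462) = Add(Rational(-1882261, 23), -165462) = Rational(-5687887, 23)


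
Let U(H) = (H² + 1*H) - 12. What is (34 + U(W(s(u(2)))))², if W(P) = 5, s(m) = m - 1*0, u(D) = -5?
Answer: 2704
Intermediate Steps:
s(m) = m (s(m) = m + 0 = m)
U(H) = -12 + H + H² (U(H) = (H² + H) - 12 = (H + H²) - 12 = -12 + H + H²)
(34 + U(W(s(u(2)))))² = (34 + (-12 + 5 + 5²))² = (34 + (-12 + 5 + 25))² = (34 + 18)² = 52² = 2704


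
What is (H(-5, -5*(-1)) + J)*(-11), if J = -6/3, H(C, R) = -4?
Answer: 66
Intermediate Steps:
J = -2 (J = -6*⅓ = -2)
(H(-5, -5*(-1)) + J)*(-11) = (-4 - 2)*(-11) = -6*(-11) = 66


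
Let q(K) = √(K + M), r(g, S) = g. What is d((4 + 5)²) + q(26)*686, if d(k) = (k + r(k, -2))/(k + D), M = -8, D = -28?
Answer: 162/53 + 2058*√2 ≈ 2913.5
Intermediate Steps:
d(k) = 2*k/(-28 + k) (d(k) = (k + k)/(k - 28) = (2*k)/(-28 + k) = 2*k/(-28 + k))
q(K) = √(-8 + K) (q(K) = √(K - 8) = √(-8 + K))
d((4 + 5)²) + q(26)*686 = 2*(4 + 5)²/(-28 + (4 + 5)²) + √(-8 + 26)*686 = 2*9²/(-28 + 9²) + √18*686 = 2*81/(-28 + 81) + (3*√2)*686 = 2*81/53 + 2058*√2 = 2*81*(1/53) + 2058*√2 = 162/53 + 2058*√2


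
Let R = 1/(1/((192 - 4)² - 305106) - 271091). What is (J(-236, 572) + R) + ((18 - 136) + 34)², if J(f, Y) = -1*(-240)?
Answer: 533556847032766/73130050343 ≈ 7296.0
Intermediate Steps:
J(f, Y) = 240
R = -269762/73130050343 (R = 1/(1/(188² - 305106) - 271091) = 1/(1/(35344 - 305106) - 271091) = 1/(1/(-269762) - 271091) = 1/(-1/269762 - 271091) = 1/(-73130050343/269762) = -269762/73130050343 ≈ -3.6888e-6)
(J(-236, 572) + R) + ((18 - 136) + 34)² = (240 - 269762/73130050343) + ((18 - 136) + 34)² = 17551211812558/73130050343 + (-118 + 34)² = 17551211812558/73130050343 + (-84)² = 17551211812558/73130050343 + 7056 = 533556847032766/73130050343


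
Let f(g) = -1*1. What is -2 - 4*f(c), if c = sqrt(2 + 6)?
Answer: 2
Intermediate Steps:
c = 2*sqrt(2) (c = sqrt(8) = 2*sqrt(2) ≈ 2.8284)
f(g) = -1
-2 - 4*f(c) = -2 - 4*(-1) = -2 + 4 = 2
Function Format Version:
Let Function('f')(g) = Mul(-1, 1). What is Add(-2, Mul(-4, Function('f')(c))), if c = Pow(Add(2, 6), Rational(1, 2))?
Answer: 2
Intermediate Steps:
c = Mul(2, Pow(2, Rational(1, 2))) (c = Pow(8, Rational(1, 2)) = Mul(2, Pow(2, Rational(1, 2))) ≈ 2.8284)
Function('f')(g) = -1
Add(-2, Mul(-4, Function('f')(c))) = Add(-2, Mul(-4, -1)) = Add(-2, 4) = 2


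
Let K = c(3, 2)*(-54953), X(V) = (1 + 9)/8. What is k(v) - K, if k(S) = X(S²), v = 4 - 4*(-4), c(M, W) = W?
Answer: 439629/4 ≈ 1.0991e+5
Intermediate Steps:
v = 20 (v = 4 + 16 = 20)
X(V) = 5/4 (X(V) = 10*(⅛) = 5/4)
k(S) = 5/4
K = -109906 (K = 2*(-54953) = -109906)
k(v) - K = 5/4 - 1*(-109906) = 5/4 + 109906 = 439629/4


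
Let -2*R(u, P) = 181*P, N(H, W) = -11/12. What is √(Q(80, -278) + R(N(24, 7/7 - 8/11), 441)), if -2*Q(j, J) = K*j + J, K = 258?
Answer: I*√200366/2 ≈ 223.81*I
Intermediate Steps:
N(H, W) = -11/12 (N(H, W) = -11*1/12 = -11/12)
Q(j, J) = -129*j - J/2 (Q(j, J) = -(258*j + J)/2 = -(J + 258*j)/2 = -129*j - J/2)
R(u, P) = -181*P/2
√(Q(80, -278) + R(N(24, 7/7 - 8/11), 441)) = √((-129*80 - ½*(-278)) - 181/2*441) = √((-10320 + 139) - 79821/2) = √(-10181 - 79821/2) = √(-100183/2) = I*√200366/2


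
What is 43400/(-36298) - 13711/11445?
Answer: -497197439/207715305 ≈ -2.3937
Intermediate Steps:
43400/(-36298) - 13711/11445 = 43400*(-1/36298) - 13711*1/11445 = -21700/18149 - 13711/11445 = -497197439/207715305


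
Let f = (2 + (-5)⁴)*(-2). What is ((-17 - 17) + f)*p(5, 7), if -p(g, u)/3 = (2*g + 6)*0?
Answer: 0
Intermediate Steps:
f = -1254 (f = (2 + 625)*(-2) = 627*(-2) = -1254)
p(g, u) = 0 (p(g, u) = -3*(2*g + 6)*0 = -3*(6 + 2*g)*0 = -3*0 = 0)
((-17 - 17) + f)*p(5, 7) = ((-17 - 17) - 1254)*0 = (-34 - 1254)*0 = -1288*0 = 0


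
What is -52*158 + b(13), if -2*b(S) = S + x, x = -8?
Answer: -16437/2 ≈ -8218.5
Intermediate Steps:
b(S) = 4 - S/2 (b(S) = -(S - 8)/2 = -(-8 + S)/2 = 4 - S/2)
-52*158 + b(13) = -52*158 + (4 - 1/2*13) = -8216 + (4 - 13/2) = -8216 - 5/2 = -16437/2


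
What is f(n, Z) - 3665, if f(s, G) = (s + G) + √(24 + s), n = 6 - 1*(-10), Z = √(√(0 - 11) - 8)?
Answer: -3649 + √(-8 + I*√11) + 2*√10 ≈ -3642.1 + 2.8862*I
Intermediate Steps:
Z = √(-8 + I*√11) (Z = √(√(-11) - 8) = √(I*√11 - 8) = √(-8 + I*√11) ≈ 0.57457 + 2.8862*I)
n = 16 (n = 6 + 10 = 16)
f(s, G) = G + s + √(24 + s) (f(s, G) = (G + s) + √(24 + s) = G + s + √(24 + s))
f(n, Z) - 3665 = (√(-8 + I*√11) + 16 + √(24 + 16)) - 3665 = (√(-8 + I*√11) + 16 + √40) - 3665 = (√(-8 + I*√11) + 16 + 2*√10) - 3665 = (16 + √(-8 + I*√11) + 2*√10) - 3665 = -3649 + √(-8 + I*√11) + 2*√10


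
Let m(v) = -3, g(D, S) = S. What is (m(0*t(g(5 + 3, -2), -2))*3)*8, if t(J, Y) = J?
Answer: -72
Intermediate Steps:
(m(0*t(g(5 + 3, -2), -2))*3)*8 = -3*3*8 = -9*8 = -72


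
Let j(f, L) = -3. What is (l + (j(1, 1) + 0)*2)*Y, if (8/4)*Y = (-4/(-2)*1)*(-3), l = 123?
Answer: -351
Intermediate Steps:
Y = -3 (Y = ((-4/(-2)*1)*(-3))/2 = ((-4*(-1/2)*1)*(-3))/2 = ((2*1)*(-3))/2 = (2*(-3))/2 = (1/2)*(-6) = -3)
(l + (j(1, 1) + 0)*2)*Y = (123 + (-3 + 0)*2)*(-3) = (123 - 3*2)*(-3) = (123 - 6)*(-3) = 117*(-3) = -351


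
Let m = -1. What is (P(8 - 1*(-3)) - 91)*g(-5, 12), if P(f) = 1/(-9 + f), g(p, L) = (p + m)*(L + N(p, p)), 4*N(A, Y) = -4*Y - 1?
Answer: 36381/4 ≈ 9095.3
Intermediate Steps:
N(A, Y) = -¼ - Y (N(A, Y) = (-4*Y - 1)/4 = (-1 - 4*Y)/4 = -¼ - Y)
g(p, L) = (-1 + p)*(-¼ + L - p) (g(p, L) = (p - 1)*(L + (-¼ - p)) = (-1 + p)*(-¼ + L - p))
(P(8 - 1*(-3)) - 91)*g(-5, 12) = (1/(-9 + (8 - 1*(-3))) - 91)*(¼ - 1*12 - 1*(-5)² + (¾)*(-5) + 12*(-5)) = (1/(-9 + (8 + 3)) - 91)*(¼ - 12 - 1*25 - 15/4 - 60) = (1/(-9 + 11) - 91)*(¼ - 12 - 25 - 15/4 - 60) = (1/2 - 91)*(-201/2) = (½ - 91)*(-201/2) = -181/2*(-201/2) = 36381/4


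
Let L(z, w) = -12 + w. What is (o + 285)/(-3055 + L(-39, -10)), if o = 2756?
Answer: -3041/3077 ≈ -0.98830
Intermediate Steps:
(o + 285)/(-3055 + L(-39, -10)) = (2756 + 285)/(-3055 + (-12 - 10)) = 3041/(-3055 - 22) = 3041/(-3077) = 3041*(-1/3077) = -3041/3077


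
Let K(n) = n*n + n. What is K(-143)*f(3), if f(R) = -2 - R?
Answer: -101530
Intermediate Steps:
K(n) = n + n**2 (K(n) = n**2 + n = n + n**2)
K(-143)*f(3) = (-143*(1 - 143))*(-2 - 1*3) = (-143*(-142))*(-2 - 3) = 20306*(-5) = -101530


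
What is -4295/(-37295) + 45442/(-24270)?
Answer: -159051974/90514965 ≈ -1.7572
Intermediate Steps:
-4295/(-37295) + 45442/(-24270) = -4295*(-1/37295) + 45442*(-1/24270) = 859/7459 - 22721/12135 = -159051974/90514965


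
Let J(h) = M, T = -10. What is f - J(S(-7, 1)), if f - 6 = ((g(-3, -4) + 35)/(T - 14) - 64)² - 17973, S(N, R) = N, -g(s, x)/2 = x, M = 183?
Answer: -7961159/576 ≈ -13821.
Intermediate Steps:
g(s, x) = -2*x
J(h) = 183
f = -7855751/576 (f = 6 + (((-2*(-4) + 35)/(-10 - 14) - 64)² - 17973) = 6 + (((8 + 35)/(-24) - 64)² - 17973) = 6 + ((43*(-1/24) - 64)² - 17973) = 6 + ((-43/24 - 64)² - 17973) = 6 + ((-1579/24)² - 17973) = 6 + (2493241/576 - 17973) = 6 - 7859207/576 = -7855751/576 ≈ -13638.)
f - J(S(-7, 1)) = -7855751/576 - 1*183 = -7855751/576 - 183 = -7961159/576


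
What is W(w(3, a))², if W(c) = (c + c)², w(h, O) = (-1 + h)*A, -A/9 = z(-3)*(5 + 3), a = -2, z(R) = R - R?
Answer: 0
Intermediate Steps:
z(R) = 0
A = 0 (A = -0*(5 + 3) = -0*8 = -9*0 = 0)
w(h, O) = 0 (w(h, O) = (-1 + h)*0 = 0)
W(c) = 4*c² (W(c) = (2*c)² = 4*c²)
W(w(3, a))² = (4*0²)² = (4*0)² = 0² = 0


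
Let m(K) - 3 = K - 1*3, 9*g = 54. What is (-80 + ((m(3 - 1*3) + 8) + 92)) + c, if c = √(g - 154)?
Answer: 20 + 2*I*√37 ≈ 20.0 + 12.166*I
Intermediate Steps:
g = 6 (g = (⅑)*54 = 6)
m(K) = K (m(K) = 3 + (K - 1*3) = 3 + (K - 3) = 3 + (-3 + K) = K)
c = 2*I*√37 (c = √(6 - 154) = √(-148) = 2*I*√37 ≈ 12.166*I)
(-80 + ((m(3 - 1*3) + 8) + 92)) + c = (-80 + (((3 - 1*3) + 8) + 92)) + 2*I*√37 = (-80 + (((3 - 3) + 8) + 92)) + 2*I*√37 = (-80 + ((0 + 8) + 92)) + 2*I*√37 = (-80 + (8 + 92)) + 2*I*√37 = (-80 + 100) + 2*I*√37 = 20 + 2*I*√37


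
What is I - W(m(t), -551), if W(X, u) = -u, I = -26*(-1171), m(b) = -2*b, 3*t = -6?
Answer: 29895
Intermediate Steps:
t = -2 (t = (1/3)*(-6) = -2)
I = 30446
I - W(m(t), -551) = 30446 - (-1)*(-551) = 30446 - 1*551 = 30446 - 551 = 29895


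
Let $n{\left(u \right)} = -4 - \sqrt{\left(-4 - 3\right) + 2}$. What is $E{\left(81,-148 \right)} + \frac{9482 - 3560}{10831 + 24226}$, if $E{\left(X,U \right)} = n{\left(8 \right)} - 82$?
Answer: $- \frac{3008980}{35057} - i \sqrt{5} \approx -85.831 - 2.2361 i$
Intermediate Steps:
$n{\left(u \right)} = -4 - i \sqrt{5}$ ($n{\left(u \right)} = -4 - \sqrt{-7 + 2} = -4 - \sqrt{-5} = -4 - i \sqrt{5}$)
$E{\left(X,U \right)} = -86 - i \sqrt{5}$ ($E{\left(X,U \right)} = \left(-4 - i \sqrt{5}\right) - 82 = -86 - i \sqrt{5}$)
$E{\left(81,-148 \right)} + \frac{9482 - 3560}{10831 + 24226} = \left(-86 - i \sqrt{5}\right) + \frac{9482 - 3560}{10831 + 24226} = \left(-86 - i \sqrt{5}\right) + \frac{9482 - 3560}{35057} = \left(-86 - i \sqrt{5}\right) + 5922 \cdot \frac{1}{35057} = \left(-86 - i \sqrt{5}\right) + \frac{5922}{35057} = - \frac{3008980}{35057} - i \sqrt{5}$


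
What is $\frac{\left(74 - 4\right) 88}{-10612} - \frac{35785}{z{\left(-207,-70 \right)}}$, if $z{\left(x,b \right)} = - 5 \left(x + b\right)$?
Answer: $- \frac{2773443}{104983} \approx -26.418$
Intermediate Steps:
$z{\left(x,b \right)} = - 5 b - 5 x$ ($z{\left(x,b \right)} = - 5 \left(b + x\right) = - 5 b - 5 x$)
$\frac{\left(74 - 4\right) 88}{-10612} - \frac{35785}{z{\left(-207,-70 \right)}} = \frac{\left(74 - 4\right) 88}{-10612} - \frac{35785}{\left(-5\right) \left(-70\right) - -1035} = 70 \cdot 88 \left(- \frac{1}{10612}\right) - \frac{35785}{350 + 1035} = 6160 \left(- \frac{1}{10612}\right) - \frac{35785}{1385} = - \frac{220}{379} - \frac{7157}{277} = - \frac{2773443}{104983}$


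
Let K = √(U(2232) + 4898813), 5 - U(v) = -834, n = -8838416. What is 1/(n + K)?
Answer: -2209604/19529398122351 - √1224913/39058796244702 ≈ -1.1317e-7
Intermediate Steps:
U(v) = 839 (U(v) = 5 - 1*(-834) = 5 + 834 = 839)
K = 2*√1224913 (K = √(839 + 4898813) = √4899652 = 2*√1224913 ≈ 2213.5)
1/(n + K) = 1/(-8838416 + 2*√1224913)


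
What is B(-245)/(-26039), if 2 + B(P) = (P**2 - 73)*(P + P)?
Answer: 29376482/26039 ≈ 1128.2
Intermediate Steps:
B(P) = -2 + 2*P*(-73 + P**2) (B(P) = -2 + (P**2 - 73)*(P + P) = -2 + (-73 + P**2)*(2*P) = -2 + 2*P*(-73 + P**2))
B(-245)/(-26039) = (-2 - 146*(-245) + 2*(-245)**3)/(-26039) = (-2 + 35770 + 2*(-14706125))*(-1/26039) = (-2 + 35770 - 29412250)*(-1/26039) = -29376482*(-1/26039) = 29376482/26039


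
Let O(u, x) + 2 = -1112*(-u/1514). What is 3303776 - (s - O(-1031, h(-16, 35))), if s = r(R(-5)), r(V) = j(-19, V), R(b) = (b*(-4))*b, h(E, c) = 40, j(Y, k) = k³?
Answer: 3257383682/757 ≈ 4.3030e+6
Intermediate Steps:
O(u, x) = -2 + 556*u/757 (O(u, x) = -2 - 1112*(-u/1514) = -2 - (-556)*u/757 = -2 + 556*u/757)
R(b) = -4*b² (R(b) = (-4*b)*b = -4*b²)
r(V) = V³
s = -1000000 (s = (-4*(-5)²)³ = (-4*25)³ = (-100)³ = -1000000)
3303776 - (s - O(-1031, h(-16, 35))) = 3303776 - (-1000000 - (-2 + (556/757)*(-1031))) = 3303776 - (-1000000 - (-2 - 573236/757)) = 3303776 - (-1000000 - 1*(-574750/757)) = 3303776 - (-1000000 + 574750/757) = 3303776 - 1*(-756425250/757) = 3303776 + 756425250/757 = 3257383682/757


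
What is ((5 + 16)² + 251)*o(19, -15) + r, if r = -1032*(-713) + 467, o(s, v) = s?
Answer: 749431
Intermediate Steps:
r = 736283 (r = 735816 + 467 = 736283)
((5 + 16)² + 251)*o(19, -15) + r = ((5 + 16)² + 251)*19 + 736283 = (21² + 251)*19 + 736283 = (441 + 251)*19 + 736283 = 692*19 + 736283 = 13148 + 736283 = 749431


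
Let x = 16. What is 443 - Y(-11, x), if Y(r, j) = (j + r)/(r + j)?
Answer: 442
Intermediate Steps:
Y(r, j) = 1 (Y(r, j) = (j + r)/(j + r) = 1)
443 - Y(-11, x) = 443 - 1*1 = 443 - 1 = 442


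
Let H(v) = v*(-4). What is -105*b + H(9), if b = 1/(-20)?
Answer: -123/4 ≈ -30.750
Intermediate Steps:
H(v) = -4*v
b = -1/20 ≈ -0.050000
-105*b + H(9) = -105*(-1/20) - 4*9 = 21/4 - 36 = -123/4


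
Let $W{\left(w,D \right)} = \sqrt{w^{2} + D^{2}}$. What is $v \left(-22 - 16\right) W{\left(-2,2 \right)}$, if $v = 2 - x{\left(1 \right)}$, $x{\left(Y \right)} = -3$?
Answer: $- 380 \sqrt{2} \approx -537.4$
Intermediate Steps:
$v = 5$ ($v = 2 - -3 = 2 + 3 = 5$)
$W{\left(w,D \right)} = \sqrt{D^{2} + w^{2}}$
$v \left(-22 - 16\right) W{\left(-2,2 \right)} = 5 \left(-22 - 16\right) \sqrt{2^{2} + \left(-2\right)^{2}} = 5 \left(-38\right) \sqrt{4 + 4} = - 190 \sqrt{8} = - 190 \cdot 2 \sqrt{2} = - 380 \sqrt{2}$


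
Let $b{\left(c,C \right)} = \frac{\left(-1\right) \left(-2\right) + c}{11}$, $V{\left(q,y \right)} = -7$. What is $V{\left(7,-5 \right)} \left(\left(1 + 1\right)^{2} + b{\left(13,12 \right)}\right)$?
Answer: $- \frac{413}{11} \approx -37.545$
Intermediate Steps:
$b{\left(c,C \right)} = \frac{2}{11} + \frac{c}{11}$ ($b{\left(c,C \right)} = \left(2 + c\right) \frac{1}{11} = \frac{2}{11} + \frac{c}{11}$)
$V{\left(7,-5 \right)} \left(\left(1 + 1\right)^{2} + b{\left(13,12 \right)}\right) = - 7 \left(\left(1 + 1\right)^{2} + \left(\frac{2}{11} + \frac{1}{11} \cdot 13\right)\right) = - 7 \left(2^{2} + \left(\frac{2}{11} + \frac{13}{11}\right)\right) = - 7 \left(4 + \frac{15}{11}\right) = \left(-7\right) \frac{59}{11} = - \frac{413}{11}$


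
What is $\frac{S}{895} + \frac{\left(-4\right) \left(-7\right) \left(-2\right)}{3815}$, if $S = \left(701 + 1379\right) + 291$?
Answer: $\frac{257007}{97555} \approx 2.6345$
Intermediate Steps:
$S = 2371$ ($S = 2080 + 291 = 2371$)
$\frac{S}{895} + \frac{\left(-4\right) \left(-7\right) \left(-2\right)}{3815} = \frac{2371}{895} + \frac{\left(-4\right) \left(-7\right) \left(-2\right)}{3815} = 2371 \cdot \frac{1}{895} + 28 \left(-2\right) \frac{1}{3815} = \frac{2371}{895} - \frac{8}{545} = \frac{257007}{97555}$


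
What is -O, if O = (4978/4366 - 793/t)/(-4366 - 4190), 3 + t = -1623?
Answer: 5778233/30370018248 ≈ 0.00019026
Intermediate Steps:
t = -1626 (t = -3 - 1623 = -1626)
O = -5778233/30370018248 (O = (4978/4366 - 793/(-1626))/(-4366 - 4190) = (4978*(1/4366) - 793*(-1/1626))/(-8556) = (2489/2183 + 793/1626)*(-1/8556) = (5778233/3549558)*(-1/8556) = -5778233/30370018248 ≈ -0.00019026)
-O = -1*(-5778233/30370018248) = 5778233/30370018248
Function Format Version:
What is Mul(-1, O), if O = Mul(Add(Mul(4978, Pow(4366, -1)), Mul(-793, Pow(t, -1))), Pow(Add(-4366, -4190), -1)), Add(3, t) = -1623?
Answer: Rational(5778233, 30370018248) ≈ 0.00019026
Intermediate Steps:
t = -1626 (t = Add(-3, -1623) = -1626)
O = Rational(-5778233, 30370018248) (O = Mul(Add(Mul(4978, Pow(4366, -1)), Mul(-793, Pow(-1626, -1))), Pow(Add(-4366, -4190), -1)) = Mul(Add(Mul(4978, Rational(1, 4366)), Mul(-793, Rational(-1, 1626))), Pow(-8556, -1)) = Mul(Add(Rational(2489, 2183), Rational(793, 1626)), Rational(-1, 8556)) = Mul(Rational(5778233, 3549558), Rational(-1, 8556)) = Rational(-5778233, 30370018248) ≈ -0.00019026)
Mul(-1, O) = Mul(-1, Rational(-5778233, 30370018248)) = Rational(5778233, 30370018248)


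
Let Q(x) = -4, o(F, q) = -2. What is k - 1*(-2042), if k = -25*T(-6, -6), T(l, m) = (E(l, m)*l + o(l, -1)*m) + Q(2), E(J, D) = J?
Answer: 942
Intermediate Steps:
T(l, m) = -4 + l**2 - 2*m (T(l, m) = (l*l - 2*m) - 4 = (l**2 - 2*m) - 4 = -4 + l**2 - 2*m)
k = -1100 (k = -25*(-4 + (-6)**2 - 2*(-6)) = -25*(-4 + 36 + 12) = -25*44 = -1100)
k - 1*(-2042) = -1100 - 1*(-2042) = -1100 + 2042 = 942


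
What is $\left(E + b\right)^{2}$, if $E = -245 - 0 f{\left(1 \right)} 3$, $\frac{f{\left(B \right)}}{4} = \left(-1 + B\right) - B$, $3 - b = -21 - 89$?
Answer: $17424$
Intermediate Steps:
$b = 113$ ($b = 3 - \left(-21 - 89\right) = 3 - -110 = 3 + 110 = 113$)
$f{\left(B \right)} = -4$ ($f{\left(B \right)} = 4 \left(\left(-1 + B\right) - B\right) = 4 \left(-1\right) = -4$)
$E = -245$ ($E = -245 - 0 \left(-4\right) 3 = -245 - 0 \cdot 3 = -245 - 0 = -245 + 0 = -245$)
$\left(E + b\right)^{2} = \left(-245 + 113\right)^{2} = \left(-132\right)^{2} = 17424$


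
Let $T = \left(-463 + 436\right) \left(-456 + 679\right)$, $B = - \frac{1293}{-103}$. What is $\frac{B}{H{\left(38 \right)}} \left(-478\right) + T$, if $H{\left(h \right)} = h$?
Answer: $- \frac{12092124}{1957} \approx -6178.9$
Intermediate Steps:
$B = \frac{1293}{103}$ ($B = \left(-1293\right) \left(- \frac{1}{103}\right) = \frac{1293}{103} \approx 12.553$)
$T = -6021$ ($T = \left(-27\right) 223 = -6021$)
$\frac{B}{H{\left(38 \right)}} \left(-478\right) + T = \frac{1293}{103 \cdot 38} \left(-478\right) - 6021 = \frac{1293}{103} \cdot \frac{1}{38} \left(-478\right) - 6021 = \frac{1293}{3914} \left(-478\right) - 6021 = - \frac{309027}{1957} - 6021 = - \frac{12092124}{1957}$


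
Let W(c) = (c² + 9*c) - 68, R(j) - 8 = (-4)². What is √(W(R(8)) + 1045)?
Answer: √1769 ≈ 42.059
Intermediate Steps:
R(j) = 24 (R(j) = 8 + (-4)² = 8 + 16 = 24)
W(c) = -68 + c² + 9*c
√(W(R(8)) + 1045) = √((-68 + 24² + 9*24) + 1045) = √((-68 + 576 + 216) + 1045) = √(724 + 1045) = √1769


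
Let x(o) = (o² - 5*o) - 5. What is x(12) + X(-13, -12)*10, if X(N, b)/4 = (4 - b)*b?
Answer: -7601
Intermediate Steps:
x(o) = -5 + o² - 5*o
X(N, b) = 4*b*(4 - b) (X(N, b) = 4*((4 - b)*b) = 4*(b*(4 - b)) = 4*b*(4 - b))
x(12) + X(-13, -12)*10 = (-5 + 12² - 5*12) + (4*(-12)*(4 - 1*(-12)))*10 = (-5 + 144 - 60) + (4*(-12)*(4 + 12))*10 = 79 + (4*(-12)*16)*10 = 79 - 768*10 = 79 - 7680 = -7601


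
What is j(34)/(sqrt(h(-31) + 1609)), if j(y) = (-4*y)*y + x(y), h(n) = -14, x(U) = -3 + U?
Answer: -4593*sqrt(1595)/1595 ≈ -115.00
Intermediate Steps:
j(y) = -3 + y - 4*y**2 (j(y) = (-4*y)*y + (-3 + y) = -4*y**2 + (-3 + y) = -3 + y - 4*y**2)
j(34)/(sqrt(h(-31) + 1609)) = (-3 + 34 - 4*34**2)/(sqrt(-14 + 1609)) = (-3 + 34 - 4*1156)/(sqrt(1595)) = (-3 + 34 - 4624)*(sqrt(1595)/1595) = -4593*sqrt(1595)/1595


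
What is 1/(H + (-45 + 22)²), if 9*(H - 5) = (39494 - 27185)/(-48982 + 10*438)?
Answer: 133806/71448301 ≈ 0.0018728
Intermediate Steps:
H = 664927/133806 (H = 5 + ((39494 - 27185)/(-48982 + 10*438))/9 = 5 + (12309/(-48982 + 4380))/9 = 5 + (12309/(-44602))/9 = 5 + (12309*(-1/44602))/9 = 5 + (⅑)*(-12309/44602) = 5 - 4103/133806 = 664927/133806 ≈ 4.9693)
1/(H + (-45 + 22)²) = 1/(664927/133806 + (-45 + 22)²) = 1/(664927/133806 + (-23)²) = 1/(664927/133806 + 529) = 1/(71448301/133806) = 133806/71448301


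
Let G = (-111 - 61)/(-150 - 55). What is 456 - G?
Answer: 93308/205 ≈ 455.16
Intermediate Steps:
G = 172/205 (G = -172/(-205) = -172*(-1/205) = 172/205 ≈ 0.83902)
456 - G = 456 - 1*172/205 = 456 - 172/205 = 93308/205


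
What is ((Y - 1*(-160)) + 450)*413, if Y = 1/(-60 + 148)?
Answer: 22170253/88 ≈ 2.5193e+5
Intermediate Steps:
Y = 1/88 ≈ 0.011364
((Y - 1*(-160)) + 450)*413 = ((1/88 - 1*(-160)) + 450)*413 = ((1/88 + 160) + 450)*413 = (14081/88 + 450)*413 = (53681/88)*413 = 22170253/88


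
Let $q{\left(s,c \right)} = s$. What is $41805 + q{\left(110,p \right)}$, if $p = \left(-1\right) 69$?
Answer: $41915$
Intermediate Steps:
$p = -69$
$41805 + q{\left(110,p \right)} = 41805 + 110 = 41915$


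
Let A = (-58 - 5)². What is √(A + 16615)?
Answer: 2*√5146 ≈ 143.47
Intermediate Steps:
A = 3969 (A = (-63)² = 3969)
√(A + 16615) = √(3969 + 16615) = √20584 = 2*√5146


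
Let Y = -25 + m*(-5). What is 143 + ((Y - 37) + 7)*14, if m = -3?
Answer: -417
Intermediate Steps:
Y = -10 (Y = -25 - 3*(-5) = -25 + 15 = -10)
143 + ((Y - 37) + 7)*14 = 143 + ((-10 - 37) + 7)*14 = 143 + (-47 + 7)*14 = 143 - 40*14 = 143 - 560 = -417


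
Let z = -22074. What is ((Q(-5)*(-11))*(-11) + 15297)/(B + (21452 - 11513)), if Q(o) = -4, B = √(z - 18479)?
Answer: 147226407/98824274 - 14813*I*√40553/98824274 ≈ 1.4898 - 0.030185*I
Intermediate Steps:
B = I*√40553 (B = √(-22074 - 18479) = √(-40553) = I*√40553 ≈ 201.38*I)
((Q(-5)*(-11))*(-11) + 15297)/(B + (21452 - 11513)) = (-4*(-11)*(-11) + 15297)/(I*√40553 + (21452 - 11513)) = (44*(-11) + 15297)/(I*√40553 + 9939) = (-484 + 15297)/(9939 + I*√40553) = 14813/(9939 + I*√40553)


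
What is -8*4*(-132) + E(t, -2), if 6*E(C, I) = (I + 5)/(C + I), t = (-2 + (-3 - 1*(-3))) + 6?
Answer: 16897/4 ≈ 4224.3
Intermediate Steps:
t = 4 (t = (-2 + (-3 + 3)) + 6 = (-2 + 0) + 6 = -2 + 6 = 4)
E(C, I) = (5 + I)/(6*(C + I)) (E(C, I) = ((I + 5)/(C + I))/6 = ((5 + I)/(C + I))/6 = (5 + I)/(6*(C + I)))
-8*4*(-132) + E(t, -2) = -8*4*(-132) + (5 - 2)/(6*(4 - 2)) = -32*(-132) + (⅙)*3/2 = 4224 + (⅙)*(½)*3 = 4224 + ¼ = 16897/4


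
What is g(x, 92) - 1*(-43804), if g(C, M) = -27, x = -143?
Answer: 43777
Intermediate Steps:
g(x, 92) - 1*(-43804) = -27 - 1*(-43804) = -27 + 43804 = 43777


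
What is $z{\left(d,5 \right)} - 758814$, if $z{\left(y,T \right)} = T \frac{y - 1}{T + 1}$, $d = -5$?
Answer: $-758819$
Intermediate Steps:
$z{\left(y,T \right)} = \frac{T \left(-1 + y\right)}{1 + T}$ ($z{\left(y,T \right)} = T \frac{-1 + y}{1 + T} = \frac{T \left(-1 + y\right)}{1 + T}$)
$z{\left(d,5 \right)} - 758814 = \frac{5 \left(-1 - 5\right)}{1 + 5} - 758814 = 5 \cdot \frac{1}{6} \left(-6\right) - 758814 = -5 - 758814 = -758819$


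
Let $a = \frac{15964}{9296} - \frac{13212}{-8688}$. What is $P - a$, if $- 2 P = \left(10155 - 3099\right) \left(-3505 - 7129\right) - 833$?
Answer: $\frac{7890685232231}{210322} \approx 3.7517 \cdot 10^{7}$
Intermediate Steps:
$a = \frac{340513}{105161}$ ($a = 15964 \cdot \frac{1}{9296} - - \frac{1101}{724} = \frac{3991}{2324} + \frac{1101}{724} = \frac{340513}{105161} \approx 3.238$)
$P = \frac{75034337}{2}$ ($P = - \frac{\left(10155 - 3099\right) \left(-3505 - 7129\right) - 833}{2} = - \frac{7056 \left(-10634\right) - 833}{2} = - \frac{-75033504 - 833}{2} = \left(- \frac{1}{2}\right) \left(-75034337\right) = \frac{75034337}{2} \approx 3.7517 \cdot 10^{7}$)
$P - a = \frac{75034337}{2} - \frac{340513}{105161} = \frac{7890685232231}{210322}$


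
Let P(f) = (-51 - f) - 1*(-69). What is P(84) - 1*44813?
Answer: -44879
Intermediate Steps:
P(f) = 18 - f (P(f) = (-51 - f) + 69 = 18 - f)
P(84) - 1*44813 = (18 - 1*84) - 1*44813 = (18 - 84) - 44813 = -66 - 44813 = -44879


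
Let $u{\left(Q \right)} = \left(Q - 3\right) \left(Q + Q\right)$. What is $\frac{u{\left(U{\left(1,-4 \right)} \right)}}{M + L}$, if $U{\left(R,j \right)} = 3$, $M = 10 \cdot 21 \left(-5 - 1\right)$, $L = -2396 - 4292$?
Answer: $0$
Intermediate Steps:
$L = -6688$
$M = -1260$ ($M = 210 \left(-6\right) = -1260$)
$u{\left(Q \right)} = 2 Q \left(-3 + Q\right)$ ($u{\left(Q \right)} = \left(-3 + Q\right) 2 Q = 2 Q \left(-3 + Q\right)$)
$\frac{u{\left(U{\left(1,-4 \right)} \right)}}{M + L} = \frac{2 \cdot 3 \left(-3 + 3\right)}{-1260 - 6688} = \frac{2 \cdot 3 \cdot 0}{-7948} = 0 \left(- \frac{1}{7948}\right) = 0$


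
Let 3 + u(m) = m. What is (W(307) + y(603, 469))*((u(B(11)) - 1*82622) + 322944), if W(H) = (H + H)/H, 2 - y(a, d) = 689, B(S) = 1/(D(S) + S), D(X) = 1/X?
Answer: -20083466365/122 ≈ -1.6462e+8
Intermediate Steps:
B(S) = 1/(S + 1/S) (B(S) = 1/(1/S + S) = 1/(S + 1/S))
u(m) = -3 + m
y(a, d) = -687 (y(a, d) = 2 - 1*689 = 2 - 689 = -687)
W(H) = 2 (W(H) = (2*H)/H = 2)
(W(307) + y(603, 469))*((u(B(11)) - 1*82622) + 322944) = (2 - 687)*(((-3 + 11/(1 + 11**2)) - 1*82622) + 322944) = -685*(((-3 + 11/(1 + 121)) - 82622) + 322944) = -685*(((-3 + 11/122) - 82622) + 322944) = -685*((-355/122 - 82622) + 322944) = -685*(-10080239/122 + 322944) = -685*29318929/122 = -20083466365/122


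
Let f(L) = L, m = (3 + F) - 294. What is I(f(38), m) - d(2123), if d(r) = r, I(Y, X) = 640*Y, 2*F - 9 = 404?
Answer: 22197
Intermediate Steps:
F = 413/2 (F = 9/2 + (1/2)*404 = 9/2 + 202 = 413/2 ≈ 206.50)
m = -169/2 (m = (3 + 413/2) - 294 = 419/2 - 294 = -169/2 ≈ -84.500)
I(f(38), m) - d(2123) = 640*38 - 1*2123 = 24320 - 2123 = 22197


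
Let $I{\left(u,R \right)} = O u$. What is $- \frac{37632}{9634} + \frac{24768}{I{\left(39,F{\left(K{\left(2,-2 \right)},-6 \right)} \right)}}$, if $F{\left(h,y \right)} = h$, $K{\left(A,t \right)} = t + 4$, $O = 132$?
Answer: $\frac{623408}{688831} \approx 0.90502$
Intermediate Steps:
$K{\left(A,t \right)} = 4 + t$
$I{\left(u,R \right)} = 132 u$
$- \frac{37632}{9634} + \frac{24768}{I{\left(39,F{\left(K{\left(2,-2 \right)},-6 \right)} \right)}} = - \frac{37632}{9634} + \frac{24768}{132 \cdot 39} = \left(-37632\right) \frac{1}{9634} + \frac{24768}{5148} = - \frac{18816}{4817} + 24768 \cdot \frac{1}{5148} = - \frac{18816}{4817} + \frac{688}{143} = \frac{623408}{688831}$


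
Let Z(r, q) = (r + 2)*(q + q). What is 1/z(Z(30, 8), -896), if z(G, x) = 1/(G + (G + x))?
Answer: 128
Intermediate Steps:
Z(r, q) = 2*q*(2 + r) (Z(r, q) = (2 + r)*(2*q) = 2*q*(2 + r))
z(G, x) = 1/(x + 2*G)
1/z(Z(30, 8), -896) = 1/(1/(-896 + 2*(2*8*(2 + 30)))) = 1/(1/(-896 + 2*(2*8*32))) = 1/(1/(-896 + 2*512)) = 1/(1/(-896 + 1024)) = 1/(1/128) = 128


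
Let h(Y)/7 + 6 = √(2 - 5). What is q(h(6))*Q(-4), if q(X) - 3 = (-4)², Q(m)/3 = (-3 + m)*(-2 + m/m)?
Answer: 399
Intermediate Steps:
Q(m) = 9 - 3*m (Q(m) = 3*((-3 + m)*(-2 + m/m)) = 3*((-3 + m)*(-2 + 1)) = 3*((-3 + m)*(-1)) = 3*(3 - m) = 9 - 3*m)
h(Y) = -42 + 7*I*√3 (h(Y) = -42 + 7*√(2 - 5) = -42 + 7*√(-3) = -42 + 7*(I*√3) = -42 + 7*I*√3)
q(X) = 19 (q(X) = 3 + (-4)² = 3 + 16 = 19)
q(h(6))*Q(-4) = 19*(9 - 3*(-4)) = 19*(9 + 12) = 19*21 = 399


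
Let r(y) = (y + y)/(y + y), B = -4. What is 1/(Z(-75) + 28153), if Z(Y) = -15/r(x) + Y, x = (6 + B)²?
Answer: 1/28063 ≈ 3.5634e-5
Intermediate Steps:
x = 4 (x = (6 - 4)² = 2² = 4)
r(y) = 1 (r(y) = (2*y)/((2*y)) = (2*y)*(1/(2*y)) = 1)
Z(Y) = -15 + Y (Z(Y) = -15/1 + Y = -15*1 + Y = -15 + Y)
1/(Z(-75) + 28153) = 1/((-15 - 75) + 28153) = 1/(-90 + 28153) = 1/28063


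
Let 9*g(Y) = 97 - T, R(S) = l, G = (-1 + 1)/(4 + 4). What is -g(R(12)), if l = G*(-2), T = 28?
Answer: -23/3 ≈ -7.6667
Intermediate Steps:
G = 0 (G = 0/8 = 0*(⅛) = 0)
l = 0 (l = 0*(-2) = 0)
R(S) = 0
g(Y) = 23/3 (g(Y) = (97 - 1*28)/9 = (97 - 28)/9 = (⅑)*69 = 23/3)
-g(R(12)) = -1*23/3 = -23/3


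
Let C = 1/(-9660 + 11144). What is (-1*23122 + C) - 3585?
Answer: -39633187/1484 ≈ -26707.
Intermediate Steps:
C = 1/1484 ≈ 0.00067385
(-1*23122 + C) - 3585 = (-1*23122 + 1/1484) - 3585 = (-23122 + 1/1484) - 3585 = -34313047/1484 - 3585 = -39633187/1484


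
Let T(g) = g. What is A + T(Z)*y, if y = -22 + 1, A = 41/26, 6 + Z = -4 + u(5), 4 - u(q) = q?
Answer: 6047/26 ≈ 232.58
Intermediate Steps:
u(q) = 4 - q
Z = -11 (Z = -6 + (-4 + (4 - 1*5)) = -6 + (-4 + (4 - 5)) = -6 + (-4 - 1) = -6 - 5 = -11)
A = 41/26 (A = 41*(1/26) = 41/26 ≈ 1.5769)
y = -21
A + T(Z)*y = 41/26 - 11*(-21) = 41/26 + 231 = 6047/26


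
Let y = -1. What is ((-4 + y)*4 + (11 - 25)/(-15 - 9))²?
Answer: 54289/144 ≈ 377.01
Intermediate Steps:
((-4 + y)*4 + (11 - 25)/(-15 - 9))² = ((-4 - 1)*4 + (11 - 25)/(-15 - 9))² = (-5*4 - 14/(-24))² = (-20 - 14*(-1/24))² = (-20 + 7/12)² = (-233/12)² = 54289/144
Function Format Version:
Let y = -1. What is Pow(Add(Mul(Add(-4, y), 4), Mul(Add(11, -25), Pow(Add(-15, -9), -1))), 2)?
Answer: Rational(54289, 144) ≈ 377.01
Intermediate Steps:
Pow(Add(Mul(Add(-4, y), 4), Mul(Add(11, -25), Pow(Add(-15, -9), -1))), 2) = Pow(Add(Mul(Add(-4, -1), 4), Mul(Add(11, -25), Pow(Add(-15, -9), -1))), 2) = Pow(Add(Mul(-5, 4), Mul(-14, Pow(-24, -1))), 2) = Pow(Add(-20, Mul(-14, Rational(-1, 24))), 2) = Pow(Add(-20, Rational(7, 12)), 2) = Pow(Rational(-233, 12), 2) = Rational(54289, 144)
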